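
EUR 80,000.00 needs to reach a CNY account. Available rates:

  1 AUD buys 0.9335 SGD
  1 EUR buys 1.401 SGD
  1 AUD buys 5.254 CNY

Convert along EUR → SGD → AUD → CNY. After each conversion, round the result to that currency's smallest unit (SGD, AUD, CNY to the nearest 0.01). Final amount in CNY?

EUR 80,000.00 × 1.401 = SGD 112,080.00
SGD 112,080.00 ÷ 0.9335 = AUD 120,064.27
AUD 120,064.27 × 5.254 = CNY 630,817.67

CNY 630,817.67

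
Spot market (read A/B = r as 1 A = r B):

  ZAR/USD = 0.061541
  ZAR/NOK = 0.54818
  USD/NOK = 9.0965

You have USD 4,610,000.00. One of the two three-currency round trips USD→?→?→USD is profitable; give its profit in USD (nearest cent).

Profit: USD 97,784.90

Profitable loop is USD → NOK → ZAR → USD:
USD 4,610,000.00 × 9.0965 = NOK 41,934,865.00
NOK 41,934,865.00 ÷ 0.54818 = ZAR 76,498,349.08
ZAR 76,498,349.08 × 0.061541 = USD 4,707,784.90
Profit = USD 4,707,784.90 − USD 4,610,000.00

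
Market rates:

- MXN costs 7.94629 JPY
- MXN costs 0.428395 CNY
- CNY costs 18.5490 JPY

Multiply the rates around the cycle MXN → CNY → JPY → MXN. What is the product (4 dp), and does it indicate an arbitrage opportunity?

1.0000 (no arbitrage)

Around MXN → CNY → JPY → MXN: 1 × 0.428395 × 18.5490 ÷ 7.94629 = 1.000001
Product ≈ 1 (deviation 0.000%, within rounding noise).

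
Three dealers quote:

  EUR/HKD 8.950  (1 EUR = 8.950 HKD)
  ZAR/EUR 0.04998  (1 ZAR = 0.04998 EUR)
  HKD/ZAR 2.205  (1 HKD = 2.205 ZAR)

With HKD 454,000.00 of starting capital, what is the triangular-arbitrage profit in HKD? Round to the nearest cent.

Profit: HKD 6,286.22

Profitable loop is HKD → EUR → ZAR → HKD:
HKD 454,000.00 ÷ 8.950 = EUR 50,726.26
EUR 50,726.26 ÷ 0.04998 = ZAR 1,014,931.11
ZAR 1,014,931.11 ÷ 2.205 = HKD 460,286.22
Profit = HKD 460,286.22 − HKD 454,000.00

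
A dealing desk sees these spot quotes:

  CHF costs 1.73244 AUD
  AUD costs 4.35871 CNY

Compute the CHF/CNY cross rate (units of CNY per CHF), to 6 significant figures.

1 CHF × 1.73244 = 1.73244 AUD
1.73244 AUD × 4.35871 = 7.5512 CNY

CHF/CNY = 7.55120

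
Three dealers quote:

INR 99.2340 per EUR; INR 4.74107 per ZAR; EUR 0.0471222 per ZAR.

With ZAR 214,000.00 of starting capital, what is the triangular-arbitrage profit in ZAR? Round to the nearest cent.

Profitable loop is ZAR → INR → EUR → ZAR:
ZAR 214,000.00 × 4.74107 = INR 1,014,588.98
INR 1,014,588.98 ÷ 99.2340 = EUR 10,224.21
EUR 10,224.21 ÷ 0.0471222 = ZAR 216,972.20
Profit = ZAR 216,972.20 − ZAR 214,000.00

Profit: ZAR 2,972.20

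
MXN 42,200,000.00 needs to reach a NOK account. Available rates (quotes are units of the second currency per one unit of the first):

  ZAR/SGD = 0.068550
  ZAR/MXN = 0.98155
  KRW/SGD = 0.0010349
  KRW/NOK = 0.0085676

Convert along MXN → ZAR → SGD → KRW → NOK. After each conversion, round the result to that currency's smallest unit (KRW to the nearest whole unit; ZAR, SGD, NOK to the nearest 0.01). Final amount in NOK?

MXN 42,200,000.00 ÷ 0.98155 = ZAR 42,993,225.00
ZAR 42,993,225.00 × 0.068550 = SGD 2,947,185.57
SGD 2,947,185.57 ÷ 0.0010349 = KRW 2,847,797,439
KRW 2,847,797,439 × 0.0085676 = NOK 24,398,789.34

NOK 24,398,789.34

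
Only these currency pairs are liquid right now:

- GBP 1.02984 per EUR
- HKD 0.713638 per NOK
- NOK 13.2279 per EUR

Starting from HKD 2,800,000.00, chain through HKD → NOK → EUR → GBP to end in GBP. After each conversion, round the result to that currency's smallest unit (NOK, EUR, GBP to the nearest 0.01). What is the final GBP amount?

HKD 2,800,000.00 ÷ 0.713638 = NOK 3,923,557.88
NOK 3,923,557.88 ÷ 13.2279 = EUR 296,612.30
EUR 296,612.30 × 1.02984 = GBP 305,463.21

GBP 305,463.21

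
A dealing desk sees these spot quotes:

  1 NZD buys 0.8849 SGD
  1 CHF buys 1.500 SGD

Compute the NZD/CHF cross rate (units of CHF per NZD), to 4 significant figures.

NZD/CHF = 0.5899

1 NZD × 0.8849 = 0.8849 SGD
0.8849 SGD ÷ 1.500 = 0.589933 CHF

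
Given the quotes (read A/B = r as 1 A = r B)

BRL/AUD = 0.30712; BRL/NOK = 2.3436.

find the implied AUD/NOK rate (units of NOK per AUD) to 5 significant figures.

1 AUD ÷ 0.30712 = 3.25606 BRL
3.25606 BRL × 2.3436 = 7.63089 NOK

AUD/NOK = 7.6309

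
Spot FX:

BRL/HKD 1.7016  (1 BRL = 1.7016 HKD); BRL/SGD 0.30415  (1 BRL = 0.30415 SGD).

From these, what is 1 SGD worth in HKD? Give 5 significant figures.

1 SGD ÷ 0.30415 = 3.28785 BRL
3.28785 BRL × 1.7016 = 5.59461 HKD

SGD/HKD = 5.5946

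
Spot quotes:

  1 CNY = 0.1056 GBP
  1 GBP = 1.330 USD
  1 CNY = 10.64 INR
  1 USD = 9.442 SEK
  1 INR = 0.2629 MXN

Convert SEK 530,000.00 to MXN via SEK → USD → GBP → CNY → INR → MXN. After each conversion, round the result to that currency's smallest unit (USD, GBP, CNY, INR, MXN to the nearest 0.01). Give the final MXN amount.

MXN 1,117,966.02

SEK 530,000.00 ÷ 9.442 = USD 56,132.18
USD 56,132.18 ÷ 1.330 = GBP 42,204.65
GBP 42,204.65 ÷ 0.1056 = CNY 399,665.25
CNY 399,665.25 × 10.64 = INR 4,252,438.26
INR 4,252,438.26 × 0.2629 = MXN 1,117,966.02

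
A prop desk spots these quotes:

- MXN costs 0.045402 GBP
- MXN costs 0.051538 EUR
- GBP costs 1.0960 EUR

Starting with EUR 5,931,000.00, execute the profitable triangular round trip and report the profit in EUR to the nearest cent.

Profitable loop is EUR → GBP → MXN → EUR:
EUR 5,931,000.00 ÷ 1.0960 = GBP 5,411,496.35
GBP 5,411,496.35 ÷ 0.045402 = MXN 119,190,704.16
MXN 119,190,704.16 × 0.051538 = EUR 6,142,850.51
Profit = EUR 6,142,850.51 − EUR 5,931,000.00

Profit: EUR 211,850.51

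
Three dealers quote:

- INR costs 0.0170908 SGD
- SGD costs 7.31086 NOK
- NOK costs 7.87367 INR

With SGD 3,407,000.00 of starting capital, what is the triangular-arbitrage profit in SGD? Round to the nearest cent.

Profit: SGD 56,092.29

Profitable loop is SGD → INR → NOK → SGD:
SGD 3,407,000.00 ÷ 0.0170908 = INR 199,347,017.11
INR 199,347,017.11 ÷ 7.87367 = NOK 25,318,182.89
NOK 25,318,182.89 ÷ 7.31086 = SGD 3,463,092.29
Profit = SGD 3,463,092.29 − SGD 3,407,000.00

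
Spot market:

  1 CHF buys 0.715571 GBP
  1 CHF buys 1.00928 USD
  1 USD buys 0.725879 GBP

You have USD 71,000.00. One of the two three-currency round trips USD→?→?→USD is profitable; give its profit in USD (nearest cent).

Profit: USD 1,691.15

Profitable loop is USD → GBP → CHF → USD:
USD 71,000.00 × 0.725879 = GBP 51,537.41
GBP 51,537.41 ÷ 0.715571 = CHF 72,022.77
CHF 72,022.77 × 1.00928 = USD 72,691.15
Profit = USD 72,691.15 − USD 71,000.00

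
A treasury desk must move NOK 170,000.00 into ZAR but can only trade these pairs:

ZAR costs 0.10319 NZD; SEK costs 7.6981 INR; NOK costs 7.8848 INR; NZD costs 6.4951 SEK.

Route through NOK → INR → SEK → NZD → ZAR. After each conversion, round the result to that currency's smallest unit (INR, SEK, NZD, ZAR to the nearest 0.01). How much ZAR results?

NOK 170,000.00 × 7.8848 = INR 1,340,416.00
INR 1,340,416.00 ÷ 7.6981 = SEK 174,122.97
SEK 174,122.97 ÷ 6.4951 = NZD 26,808.36
NZD 26,808.36 ÷ 0.10319 = ZAR 259,796.10

ZAR 259,796.10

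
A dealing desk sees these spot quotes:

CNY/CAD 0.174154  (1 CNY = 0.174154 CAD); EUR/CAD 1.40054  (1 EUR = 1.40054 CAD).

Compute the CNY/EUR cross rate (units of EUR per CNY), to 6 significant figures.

1 CNY × 0.174154 = 0.174154 CAD
0.174154 CAD ÷ 1.40054 = 0.124348 EUR

CNY/EUR = 0.124348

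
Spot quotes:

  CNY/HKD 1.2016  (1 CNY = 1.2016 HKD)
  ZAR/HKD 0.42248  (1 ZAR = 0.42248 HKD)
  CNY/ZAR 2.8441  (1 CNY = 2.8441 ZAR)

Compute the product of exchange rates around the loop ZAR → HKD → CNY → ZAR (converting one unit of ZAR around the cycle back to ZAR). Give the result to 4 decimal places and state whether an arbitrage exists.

1.0000 (no arbitrage)

Around ZAR → HKD → CNY → ZAR: 1 × 0.42248 ÷ 1.2016 × 2.8441 = 0.999980
Product ≈ 1 (deviation 0.002%, within rounding noise).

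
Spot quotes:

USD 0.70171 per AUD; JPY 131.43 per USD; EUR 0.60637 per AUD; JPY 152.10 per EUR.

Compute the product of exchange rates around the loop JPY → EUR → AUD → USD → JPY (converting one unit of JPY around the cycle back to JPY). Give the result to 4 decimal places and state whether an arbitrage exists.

Around JPY → EUR → AUD → USD → JPY: 1 ÷ 152.10 ÷ 0.60637 × 0.70171 × 131.43 = 0.999966
Product ≈ 1 (deviation 0.003%, within rounding noise).

1.0000 (no arbitrage)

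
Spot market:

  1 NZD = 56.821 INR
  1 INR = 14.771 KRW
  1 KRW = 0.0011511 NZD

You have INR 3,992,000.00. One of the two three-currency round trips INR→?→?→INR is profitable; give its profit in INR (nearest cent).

Profitable loop is INR → NZD → KRW → INR:
INR 3,992,000.00 ÷ 56.821 = NZD 70,255.72
NZD 70,255.72 ÷ 0.0011511 = KRW 61,033,546
KRW 61,033,546 ÷ 14.771 = INR 4,131,984.73
Profit = INR 4,131,984.73 − INR 3,992,000.00

Profit: INR 139,984.73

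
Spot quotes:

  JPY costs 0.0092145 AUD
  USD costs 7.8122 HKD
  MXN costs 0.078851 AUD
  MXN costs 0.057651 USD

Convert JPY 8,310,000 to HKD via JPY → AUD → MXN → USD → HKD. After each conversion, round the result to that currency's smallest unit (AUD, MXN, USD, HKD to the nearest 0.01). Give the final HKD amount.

HKD 437,366.80

JPY 8,310,000 × 0.0092145 = AUD 76,572.50
AUD 76,572.50 ÷ 0.078851 = MXN 971,103.73
MXN 971,103.73 × 0.057651 = USD 55,985.10
USD 55,985.10 × 7.8122 = HKD 437,366.80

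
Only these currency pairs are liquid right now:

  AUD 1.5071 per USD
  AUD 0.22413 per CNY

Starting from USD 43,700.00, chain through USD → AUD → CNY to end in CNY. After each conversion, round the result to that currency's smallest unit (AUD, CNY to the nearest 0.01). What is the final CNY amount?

CNY 293,848.53

USD 43,700.00 × 1.5071 = AUD 65,860.27
AUD 65,860.27 ÷ 0.22413 = CNY 293,848.53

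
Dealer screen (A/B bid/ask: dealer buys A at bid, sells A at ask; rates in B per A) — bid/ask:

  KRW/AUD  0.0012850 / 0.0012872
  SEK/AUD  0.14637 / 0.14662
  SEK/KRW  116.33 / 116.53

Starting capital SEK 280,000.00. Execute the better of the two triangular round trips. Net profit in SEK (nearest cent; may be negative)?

Best loop SEK → KRW → AUD → SEK:
SEK 280,000.00 × 116.33 (sell SEK at bid) = KRW 32,572,400
KRW 32,572,400 × 0.0012850 (sell KRW at bid) = AUD 41,855.53
AUD 41,855.53 ÷ 0.14662 (buy SEK at ask) = SEK 285,469.47

Net profit: SEK 5,469.47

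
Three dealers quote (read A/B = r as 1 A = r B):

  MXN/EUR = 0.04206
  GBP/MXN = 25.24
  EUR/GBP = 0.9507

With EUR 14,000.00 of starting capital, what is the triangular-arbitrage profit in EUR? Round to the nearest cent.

Profit: EUR 129.61

Profitable loop is EUR → GBP → MXN → EUR:
EUR 14,000.00 × 0.9507 = GBP 13,309.80
GBP 13,309.80 × 25.24 = MXN 335,939.35
MXN 335,939.35 × 0.04206 = EUR 14,129.61
Profit = EUR 14,129.61 − EUR 14,000.00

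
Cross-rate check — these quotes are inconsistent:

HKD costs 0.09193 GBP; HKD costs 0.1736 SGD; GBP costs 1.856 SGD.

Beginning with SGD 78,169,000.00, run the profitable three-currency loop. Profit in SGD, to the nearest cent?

Profit: SGD 1,364,307.76

Profitable loop is SGD → GBP → HKD → SGD:
SGD 78,169,000.00 ÷ 1.856 = GBP 42,116,918.10
GBP 42,116,918.10 ÷ 0.09193 = HKD 458,141,173.76
HKD 458,141,173.76 × 0.1736 = SGD 79,533,307.76
Profit = SGD 79,533,307.76 − SGD 78,169,000.00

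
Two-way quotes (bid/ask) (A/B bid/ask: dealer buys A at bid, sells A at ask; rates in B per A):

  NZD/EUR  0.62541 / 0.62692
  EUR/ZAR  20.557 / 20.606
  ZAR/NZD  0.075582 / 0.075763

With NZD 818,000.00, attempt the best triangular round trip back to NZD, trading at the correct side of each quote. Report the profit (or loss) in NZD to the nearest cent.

Best loop NZD → ZAR → EUR → NZD:
NZD 818,000.00 ÷ 0.075763 (buy ZAR at ask) = ZAR 10,796,826.95
ZAR 10,796,826.95 ÷ 20.606 (buy EUR at ask) = EUR 523,965.20
EUR 523,965.20 ÷ 0.62692 (buy NZD at ask) = NZD 835,776.82

Net profit: NZD 17,776.82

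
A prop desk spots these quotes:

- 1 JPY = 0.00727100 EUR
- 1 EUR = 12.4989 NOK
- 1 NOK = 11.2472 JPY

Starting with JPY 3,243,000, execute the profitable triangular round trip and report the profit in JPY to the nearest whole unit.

Profitable loop is JPY → EUR → NOK → JPY:
JPY 3,243,000 × 0.00727100 = EUR 23,579.85
EUR 23,579.85 × 12.4989 = NOK 294,722.22
NOK 294,722.22 × 11.2472 = JPY 3,314,800
Profit = JPY 3,314,800 − JPY 3,243,000

Profit: JPY 71,800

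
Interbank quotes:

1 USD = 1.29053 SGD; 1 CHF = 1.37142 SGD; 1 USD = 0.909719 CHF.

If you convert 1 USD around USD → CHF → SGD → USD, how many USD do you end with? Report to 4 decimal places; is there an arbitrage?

0.9667 (arbitrage exists)

Around USD → CHF → SGD → USD: 1 × 0.909719 × 1.37142 ÷ 1.29053 = 0.966740
Product < 1; profitable direction is USD → SGD → CHF → USD.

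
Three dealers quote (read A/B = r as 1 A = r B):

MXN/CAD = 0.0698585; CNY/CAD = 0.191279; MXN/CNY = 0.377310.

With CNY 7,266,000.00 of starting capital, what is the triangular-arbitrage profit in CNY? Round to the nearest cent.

Profitable loop is CNY → CAD → MXN → CNY:
CNY 7,266,000.00 × 0.191279 = CAD 1,389,833.21
CAD 1,389,833.21 ÷ 0.0698585 = MXN 19,894,976.47
MXN 19,894,976.47 × 0.377310 = CNY 7,506,573.57
Profit = CNY 7,506,573.57 − CNY 7,266,000.00

Profit: CNY 240,573.57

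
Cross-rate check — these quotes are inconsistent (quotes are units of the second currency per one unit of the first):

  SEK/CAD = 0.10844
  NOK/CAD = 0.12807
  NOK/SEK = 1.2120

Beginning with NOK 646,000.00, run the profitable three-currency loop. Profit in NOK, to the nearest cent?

Profit: NOK 16,944.60

Profitable loop is NOK → SEK → CAD → NOK:
NOK 646,000.00 × 1.2120 = SEK 782,952.00
SEK 782,952.00 × 0.10844 = CAD 84,903.31
CAD 84,903.31 ÷ 0.12807 = NOK 662,944.60
Profit = NOK 662,944.60 − NOK 646,000.00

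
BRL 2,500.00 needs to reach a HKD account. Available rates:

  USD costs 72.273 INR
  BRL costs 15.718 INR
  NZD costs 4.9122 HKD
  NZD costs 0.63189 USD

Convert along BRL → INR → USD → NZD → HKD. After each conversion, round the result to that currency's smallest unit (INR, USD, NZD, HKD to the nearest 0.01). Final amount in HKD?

HKD 4,226.60

BRL 2,500.00 × 15.718 = INR 39,295.00
INR 39,295.00 ÷ 72.273 = USD 543.70
USD 543.70 ÷ 0.63189 = NZD 860.43
NZD 860.43 × 4.9122 = HKD 4,226.60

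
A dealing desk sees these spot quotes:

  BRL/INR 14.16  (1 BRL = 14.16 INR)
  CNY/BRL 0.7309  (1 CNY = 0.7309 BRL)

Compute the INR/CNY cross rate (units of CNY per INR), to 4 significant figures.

1 INR ÷ 14.16 = 0.0706215 BRL
0.0706215 BRL ÷ 0.7309 = 0.0966226 CNY

INR/CNY = 0.09662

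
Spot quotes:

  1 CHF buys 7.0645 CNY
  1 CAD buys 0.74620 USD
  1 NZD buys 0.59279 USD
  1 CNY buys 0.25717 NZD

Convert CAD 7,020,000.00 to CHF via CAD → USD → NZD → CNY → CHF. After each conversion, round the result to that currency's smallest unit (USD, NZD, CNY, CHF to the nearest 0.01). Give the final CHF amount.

CAD 7,020,000.00 × 0.74620 = USD 5,238,324.00
USD 5,238,324.00 ÷ 0.59279 = NZD 8,836,728.01
NZD 8,836,728.01 ÷ 0.25717 = CNY 34,361,426.33
CNY 34,361,426.33 ÷ 7.0645 = CHF 4,863,957.30

CHF 4,863,957.30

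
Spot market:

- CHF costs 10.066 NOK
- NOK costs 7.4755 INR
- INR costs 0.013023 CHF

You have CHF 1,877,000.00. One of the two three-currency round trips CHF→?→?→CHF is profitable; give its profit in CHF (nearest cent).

Profit: CHF 38,384.90

Profitable loop is CHF → INR → NOK → CHF:
CHF 1,877,000.00 ÷ 0.013023 = INR 144,129,616.83
INR 144,129,616.83 ÷ 7.4755 = NOK 19,280,264.44
NOK 19,280,264.44 ÷ 10.066 = CHF 1,915,384.90
Profit = CHF 1,915,384.90 − CHF 1,877,000.00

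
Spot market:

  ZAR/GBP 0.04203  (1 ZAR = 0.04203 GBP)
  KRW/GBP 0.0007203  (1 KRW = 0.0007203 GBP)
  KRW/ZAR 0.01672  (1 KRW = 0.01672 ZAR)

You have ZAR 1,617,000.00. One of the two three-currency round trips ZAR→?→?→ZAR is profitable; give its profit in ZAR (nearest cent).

Profitable loop is ZAR → KRW → GBP → ZAR:
ZAR 1,617,000.00 ÷ 0.01672 = KRW 96,710,526
KRW 96,710,526 × 0.0007203 = GBP 69,660.59
GBP 69,660.59 ÷ 0.04203 = ZAR 1,657,401.67
Profit = ZAR 1,657,401.67 − ZAR 1,617,000.00

Profit: ZAR 40,401.67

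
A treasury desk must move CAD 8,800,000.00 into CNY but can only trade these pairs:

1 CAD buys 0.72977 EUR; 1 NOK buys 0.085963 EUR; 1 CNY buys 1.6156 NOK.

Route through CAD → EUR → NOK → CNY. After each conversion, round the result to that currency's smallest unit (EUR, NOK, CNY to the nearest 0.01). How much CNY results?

CAD 8,800,000.00 × 0.72977 = EUR 6,421,976.00
EUR 6,421,976.00 ÷ 0.085963 = NOK 74,706,280.61
NOK 74,706,280.61 ÷ 1.6156 = CNY 46,240,579.73

CNY 46,240,579.73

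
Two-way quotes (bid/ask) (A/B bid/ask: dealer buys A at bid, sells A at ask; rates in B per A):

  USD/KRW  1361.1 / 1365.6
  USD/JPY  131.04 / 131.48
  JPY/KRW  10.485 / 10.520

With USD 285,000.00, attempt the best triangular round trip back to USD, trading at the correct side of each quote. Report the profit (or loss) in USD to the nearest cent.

Net profit: USD 1,743.56

Best loop USD → JPY → KRW → USD:
USD 285,000.00 × 131.04 (sell USD at bid) = JPY 37,346,400
JPY 37,346,400 × 10.485 (sell JPY at bid) = KRW 391,577,004
KRW 391,577,004 ÷ 1365.6 (buy USD at ask) = USD 286,743.56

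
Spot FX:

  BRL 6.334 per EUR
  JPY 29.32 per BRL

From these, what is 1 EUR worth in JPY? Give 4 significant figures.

1 EUR × 6.334 = 6.334 BRL
6.334 BRL × 29.32 = 185.713 JPY

EUR/JPY = 185.7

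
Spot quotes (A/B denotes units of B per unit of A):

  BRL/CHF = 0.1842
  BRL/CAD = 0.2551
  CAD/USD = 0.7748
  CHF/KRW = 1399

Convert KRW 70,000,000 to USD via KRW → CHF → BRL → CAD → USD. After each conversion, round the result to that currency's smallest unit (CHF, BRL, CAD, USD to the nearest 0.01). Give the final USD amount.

USD 53,689.67

KRW 70,000,000 ÷ 1399 = CHF 50,035.74
CHF 50,035.74 ÷ 0.1842 = BRL 271,638.11
BRL 271,638.11 × 0.2551 = CAD 69,294.88
CAD 69,294.88 × 0.7748 = USD 53,689.67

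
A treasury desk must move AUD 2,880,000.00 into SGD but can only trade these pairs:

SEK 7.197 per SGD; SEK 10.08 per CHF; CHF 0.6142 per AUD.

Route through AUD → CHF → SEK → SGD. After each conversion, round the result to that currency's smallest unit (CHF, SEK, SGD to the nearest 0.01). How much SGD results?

SGD 2,477,486.69

AUD 2,880,000.00 × 0.6142 = CHF 1,768,896.00
CHF 1,768,896.00 × 10.08 = SEK 17,830,471.68
SEK 17,830,471.68 ÷ 7.197 = SGD 2,477,486.69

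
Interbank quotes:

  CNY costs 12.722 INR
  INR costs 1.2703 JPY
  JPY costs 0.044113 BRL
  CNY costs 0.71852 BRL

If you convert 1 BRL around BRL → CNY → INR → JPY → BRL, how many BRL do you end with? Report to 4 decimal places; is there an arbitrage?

Around BRL → CNY → INR → JPY → BRL: 1 ÷ 0.71852 × 12.722 × 1.2703 × 0.044113 = 0.992178
Product < 1; profitable direction is BRL → JPY → INR → CNY → BRL.

0.9922 (arbitrage exists)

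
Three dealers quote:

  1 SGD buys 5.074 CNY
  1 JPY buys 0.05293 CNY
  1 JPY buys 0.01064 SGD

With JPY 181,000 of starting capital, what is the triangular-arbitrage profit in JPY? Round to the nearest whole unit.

Profitable loop is JPY → SGD → CNY → JPY:
JPY 181,000 × 0.01064 = SGD 1,925.84
SGD 1,925.84 × 5.074 = CNY 9,771.71
CNY 9,771.71 ÷ 0.05293 = JPY 184,616
Profit = JPY 184,616 − JPY 181,000

Profit: JPY 3,616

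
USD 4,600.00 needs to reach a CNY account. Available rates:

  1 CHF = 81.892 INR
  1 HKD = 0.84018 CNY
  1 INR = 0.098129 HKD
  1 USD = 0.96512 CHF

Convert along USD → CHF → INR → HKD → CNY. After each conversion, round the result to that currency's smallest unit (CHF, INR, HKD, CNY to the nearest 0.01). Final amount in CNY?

CNY 29,974.38

USD 4,600.00 × 0.96512 = CHF 4,439.55
CHF 4,439.55 × 81.892 = INR 363,563.63
INR 363,563.63 × 0.098129 = HKD 35,676.14
HKD 35,676.14 × 0.84018 = CNY 29,974.38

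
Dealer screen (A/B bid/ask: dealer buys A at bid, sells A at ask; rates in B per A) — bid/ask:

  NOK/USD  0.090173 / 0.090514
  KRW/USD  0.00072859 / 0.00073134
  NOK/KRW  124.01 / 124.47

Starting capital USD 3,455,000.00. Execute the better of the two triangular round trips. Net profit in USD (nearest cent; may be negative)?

Net result: USD -6,166.66 (no profitable arbitrage after spreads)

Best loop USD → NOK → KRW → USD:
USD 3,455,000.00 ÷ 0.090514 (buy NOK at ask) = NOK 38,170,890.69
NOK 38,170,890.69 × 124.01 (sell NOK at bid) = KRW 4,733,572,155
KRW 4,733,572,155 × 0.00072859 (sell KRW at bid) = USD 3,448,833.34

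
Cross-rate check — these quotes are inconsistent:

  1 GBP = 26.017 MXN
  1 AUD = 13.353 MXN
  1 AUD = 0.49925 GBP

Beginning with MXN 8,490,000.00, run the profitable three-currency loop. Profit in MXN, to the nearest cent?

Profitable loop is MXN → GBP → AUD → MXN:
MXN 8,490,000.00 ÷ 26.017 = GBP 326,325.10
GBP 326,325.10 ÷ 0.49925 = AUD 653,630.64
AUD 653,630.64 × 13.353 = MXN 8,727,929.89
Profit = MXN 8,727,929.89 − MXN 8,490,000.00

Profit: MXN 237,929.89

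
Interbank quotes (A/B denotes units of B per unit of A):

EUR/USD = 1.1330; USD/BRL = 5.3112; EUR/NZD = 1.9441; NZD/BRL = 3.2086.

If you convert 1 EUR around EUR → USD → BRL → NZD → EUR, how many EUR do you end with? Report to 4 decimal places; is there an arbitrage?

Around EUR → USD → BRL → NZD → EUR: 1 × 1.1330 × 5.3112 ÷ 3.2086 ÷ 1.9441 = 0.964691
Product < 1; profitable direction is EUR → NZD → BRL → USD → EUR.

0.9647 (arbitrage exists)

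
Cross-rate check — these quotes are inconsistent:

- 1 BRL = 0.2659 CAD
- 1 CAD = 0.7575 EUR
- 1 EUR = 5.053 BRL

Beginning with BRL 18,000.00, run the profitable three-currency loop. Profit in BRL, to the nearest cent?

Profit: BRL 319.89

Profitable loop is BRL → CAD → EUR → BRL:
BRL 18,000.00 × 0.2659 = CAD 4,786.20
CAD 4,786.20 × 0.7575 = EUR 3,625.55
EUR 3,625.55 × 5.053 = BRL 18,319.89
Profit = BRL 18,319.89 − BRL 18,000.00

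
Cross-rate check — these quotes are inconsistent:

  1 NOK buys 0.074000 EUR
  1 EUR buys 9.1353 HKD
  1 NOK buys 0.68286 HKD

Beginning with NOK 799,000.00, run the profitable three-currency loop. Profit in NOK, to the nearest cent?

Profitable loop is NOK → HKD → EUR → NOK:
NOK 799,000.00 × 0.68286 = HKD 545,605.14
HKD 545,605.14 ÷ 9.1353 = EUR 59,724.93
EUR 59,724.93 ÷ 0.074000 = NOK 807,093.63
Profit = NOK 807,093.63 − NOK 799,000.00

Profit: NOK 8,093.63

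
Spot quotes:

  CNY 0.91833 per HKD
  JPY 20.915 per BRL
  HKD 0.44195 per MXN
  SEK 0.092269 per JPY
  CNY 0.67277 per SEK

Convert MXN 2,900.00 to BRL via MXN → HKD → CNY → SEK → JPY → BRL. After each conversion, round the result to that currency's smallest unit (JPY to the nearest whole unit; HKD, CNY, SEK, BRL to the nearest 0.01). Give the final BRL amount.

MXN 2,900.00 × 0.44195 = HKD 1,281.65
HKD 1,281.65 × 0.91833 = CNY 1,176.98
CNY 1,176.98 ÷ 0.67277 = SEK 1,749.45
SEK 1,749.45 ÷ 0.092269 = JPY 18,960
JPY 18,960 ÷ 20.915 = BRL 906.53

BRL 906.53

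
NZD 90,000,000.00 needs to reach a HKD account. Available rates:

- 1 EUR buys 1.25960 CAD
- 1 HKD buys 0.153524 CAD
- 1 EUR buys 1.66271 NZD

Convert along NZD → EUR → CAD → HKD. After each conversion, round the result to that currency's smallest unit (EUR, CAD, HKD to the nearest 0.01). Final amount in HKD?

NZD 90,000,000.00 ÷ 1.66271 = EUR 54,128,501.06
EUR 54,128,501.06 × 1.25960 = CAD 68,180,259.94
CAD 68,180,259.94 ÷ 0.153524 = HKD 444,101,638.44

HKD 444,101,638.44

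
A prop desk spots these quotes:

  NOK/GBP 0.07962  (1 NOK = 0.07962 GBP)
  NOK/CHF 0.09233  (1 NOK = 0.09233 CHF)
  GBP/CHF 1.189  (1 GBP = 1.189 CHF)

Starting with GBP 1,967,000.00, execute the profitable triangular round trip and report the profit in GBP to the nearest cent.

Profit: GBP 49,812.63

Profitable loop is GBP → CHF → NOK → GBP:
GBP 1,967,000.00 × 1.189 = CHF 2,338,763.00
CHF 2,338,763.00 ÷ 0.09233 = NOK 25,330,477.63
NOK 25,330,477.63 × 0.07962 = GBP 2,016,812.63
Profit = GBP 2,016,812.63 − GBP 1,967,000.00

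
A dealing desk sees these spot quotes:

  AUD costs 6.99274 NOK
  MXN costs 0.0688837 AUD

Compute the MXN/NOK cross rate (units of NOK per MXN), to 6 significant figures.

MXN/NOK = 0.481686

1 MXN × 0.0688837 = 0.0688837 AUD
0.0688837 AUD × 6.99274 = 0.481686 NOK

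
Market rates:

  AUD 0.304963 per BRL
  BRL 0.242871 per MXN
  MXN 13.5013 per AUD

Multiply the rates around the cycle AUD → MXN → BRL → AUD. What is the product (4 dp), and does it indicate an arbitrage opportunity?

1.0000 (no arbitrage)

Around AUD → MXN → BRL → AUD: 1 × 13.5013 × 0.242871 × 0.304963 = 0.999996
Product ≈ 1 (deviation 0.000%, within rounding noise).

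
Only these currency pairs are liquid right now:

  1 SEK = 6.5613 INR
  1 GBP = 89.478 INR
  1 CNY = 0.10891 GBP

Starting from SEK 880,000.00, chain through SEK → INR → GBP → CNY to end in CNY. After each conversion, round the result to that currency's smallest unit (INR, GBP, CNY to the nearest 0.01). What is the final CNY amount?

CNY 592,500.23

SEK 880,000.00 × 6.5613 = INR 5,773,944.00
INR 5,773,944.00 ÷ 89.478 = GBP 64,529.20
GBP 64,529.20 ÷ 0.10891 = CNY 592,500.23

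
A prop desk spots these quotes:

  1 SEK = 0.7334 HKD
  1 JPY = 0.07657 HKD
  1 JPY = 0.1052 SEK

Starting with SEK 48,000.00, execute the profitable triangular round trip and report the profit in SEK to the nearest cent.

Profit: SEK 365.90

Profitable loop is SEK → HKD → JPY → SEK:
SEK 48,000.00 × 0.7334 = HKD 35,203.20
HKD 35,203.20 ÷ 0.07657 = JPY 459,752
JPY 459,752 × 0.1052 = SEK 48,365.90
Profit = SEK 48,365.90 − SEK 48,000.00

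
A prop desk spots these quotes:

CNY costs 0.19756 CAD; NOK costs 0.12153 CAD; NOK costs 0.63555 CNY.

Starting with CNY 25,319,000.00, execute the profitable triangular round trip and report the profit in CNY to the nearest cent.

Profit: CNY 839,437.04

Profitable loop is CNY → CAD → NOK → CNY:
CNY 25,319,000.00 × 0.19756 = CAD 5,002,021.64
CAD 5,002,021.64 ÷ 0.12153 = NOK 41,158,739.74
NOK 41,158,739.74 × 0.63555 = CNY 26,158,437.04
Profit = CNY 26,158,437.04 − CNY 25,319,000.00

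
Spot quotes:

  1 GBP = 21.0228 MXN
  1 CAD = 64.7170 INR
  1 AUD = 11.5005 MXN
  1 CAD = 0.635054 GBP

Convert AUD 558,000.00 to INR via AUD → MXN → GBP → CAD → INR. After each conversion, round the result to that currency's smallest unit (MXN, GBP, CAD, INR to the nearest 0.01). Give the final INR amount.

INR 31,107,713.25

AUD 558,000.00 × 11.5005 = MXN 6,417,279.00
MXN 6,417,279.00 ÷ 21.0228 = GBP 305,253.30
GBP 305,253.30 ÷ 0.635054 = CAD 480,672.98
CAD 480,672.98 × 64.7170 = INR 31,107,713.25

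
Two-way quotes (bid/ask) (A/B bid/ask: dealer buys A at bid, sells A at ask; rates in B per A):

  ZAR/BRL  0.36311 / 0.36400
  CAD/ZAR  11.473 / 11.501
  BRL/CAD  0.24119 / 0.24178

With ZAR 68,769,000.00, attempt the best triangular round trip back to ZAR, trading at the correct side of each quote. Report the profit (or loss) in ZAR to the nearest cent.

Best loop ZAR → BRL → CAD → ZAR:
ZAR 68,769,000.00 × 0.36311 (sell ZAR at bid) = BRL 24,970,711.59
BRL 24,970,711.59 × 0.24119 (sell BRL at bid) = CAD 6,022,685.93
CAD 6,022,685.93 × 11.473 (sell CAD at bid) = ZAR 69,098,275.66

Net profit: ZAR 329,275.66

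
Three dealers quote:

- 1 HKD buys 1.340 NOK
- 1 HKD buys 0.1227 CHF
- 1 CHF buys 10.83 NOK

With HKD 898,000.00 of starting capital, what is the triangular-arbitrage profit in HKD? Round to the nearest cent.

Profit: HKD 7,540.99

Profitable loop is HKD → NOK → CHF → HKD:
HKD 898,000.00 × 1.340 = NOK 1,203,320.00
NOK 1,203,320.00 ÷ 10.83 = CHF 111,109.88
CHF 111,109.88 ÷ 0.1227 = HKD 905,540.99
Profit = HKD 905,540.99 − HKD 898,000.00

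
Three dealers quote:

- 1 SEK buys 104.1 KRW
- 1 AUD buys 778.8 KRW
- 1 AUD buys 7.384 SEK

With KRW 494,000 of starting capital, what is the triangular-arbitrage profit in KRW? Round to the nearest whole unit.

Profit: KRW 6,507

Profitable loop is KRW → SEK → AUD → KRW:
KRW 494,000 ÷ 104.1 = SEK 4,745.44
SEK 4,745.44 ÷ 7.384 = AUD 642.66
AUD 642.66 × 778.8 = KRW 500,507
Profit = KRW 500,507 − KRW 494,000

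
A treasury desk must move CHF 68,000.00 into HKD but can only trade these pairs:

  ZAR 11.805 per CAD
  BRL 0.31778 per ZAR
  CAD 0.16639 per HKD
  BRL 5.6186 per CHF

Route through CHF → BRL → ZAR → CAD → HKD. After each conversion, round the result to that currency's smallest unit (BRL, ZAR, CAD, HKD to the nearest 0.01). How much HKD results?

HKD 612,092.79

CHF 68,000.00 × 5.6186 = BRL 382,064.80
BRL 382,064.80 ÷ 0.31778 = ZAR 1,202,293.41
ZAR 1,202,293.41 ÷ 11.805 = CAD 101,846.12
CAD 101,846.12 ÷ 0.16639 = HKD 612,092.79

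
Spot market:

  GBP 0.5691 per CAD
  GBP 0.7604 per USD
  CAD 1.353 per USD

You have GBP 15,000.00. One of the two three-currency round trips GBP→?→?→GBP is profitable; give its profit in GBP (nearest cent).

Profitable loop is GBP → USD → CAD → GBP:
GBP 15,000.00 ÷ 0.7604 = USD 19,726.46
USD 19,726.46 × 1.353 = CAD 26,689.90
CAD 26,689.90 × 0.5691 = GBP 15,189.22
Profit = GBP 15,189.22 − GBP 15,000.00

Profit: GBP 189.22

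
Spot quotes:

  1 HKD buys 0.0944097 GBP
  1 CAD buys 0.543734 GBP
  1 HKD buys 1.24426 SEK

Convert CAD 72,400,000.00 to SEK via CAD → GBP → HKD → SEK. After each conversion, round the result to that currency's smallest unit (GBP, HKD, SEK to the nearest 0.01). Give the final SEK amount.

CAD 72,400,000.00 × 0.543734 = GBP 39,366,341.60
GBP 39,366,341.60 ÷ 0.0944097 = HKD 416,973,484.72
HKD 416,973,484.72 × 1.24426 = SEK 518,823,428.10

SEK 518,823,428.10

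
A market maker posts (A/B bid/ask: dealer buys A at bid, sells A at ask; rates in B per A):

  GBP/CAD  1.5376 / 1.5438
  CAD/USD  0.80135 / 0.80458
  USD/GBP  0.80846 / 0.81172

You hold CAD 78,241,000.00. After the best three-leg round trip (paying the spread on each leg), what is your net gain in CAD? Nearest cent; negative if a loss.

Net result: CAD -301,333.81 (no profitable arbitrage after spreads)

Best loop CAD → USD → GBP → CAD:
CAD 78,241,000.00 × 0.80135 (sell CAD at bid) = USD 62,698,425.35
USD 62,698,425.35 × 0.80846 (sell USD at bid) = GBP 50,689,168.96
GBP 50,689,168.96 × 1.5376 (sell GBP at bid) = CAD 77,939,666.19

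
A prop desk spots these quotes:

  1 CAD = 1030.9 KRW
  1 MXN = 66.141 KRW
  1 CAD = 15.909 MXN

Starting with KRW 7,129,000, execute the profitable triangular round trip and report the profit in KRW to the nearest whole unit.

Profitable loop is KRW → CAD → MXN → KRW:
KRW 7,129,000 ÷ 1030.9 = CAD 6,915.32
CAD 6,915.32 × 15.909 = MXN 110,015.77
MXN 110,015.77 × 66.141 = KRW 7,276,553
Profit = KRW 7,276,553 − KRW 7,129,000

Profit: KRW 147,553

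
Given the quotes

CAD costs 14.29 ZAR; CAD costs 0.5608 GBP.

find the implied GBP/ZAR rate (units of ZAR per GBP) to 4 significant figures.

GBP/ZAR = 25.48

1 GBP ÷ 0.5608 = 1.78317 CAD
1.78317 CAD × 14.29 = 25.4815 ZAR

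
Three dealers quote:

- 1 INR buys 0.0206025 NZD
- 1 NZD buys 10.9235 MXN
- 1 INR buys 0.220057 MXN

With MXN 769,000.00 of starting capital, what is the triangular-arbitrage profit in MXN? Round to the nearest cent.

Profitable loop is MXN → INR → NZD → MXN:
MXN 769,000.00 ÷ 0.220057 = INR 3,494,549.14
INR 3,494,549.14 × 0.0206025 = NZD 71,996.45
NZD 71,996.45 × 10.9235 = MXN 786,453.21
Profit = MXN 786,453.21 − MXN 769,000.00

Profit: MXN 17,453.21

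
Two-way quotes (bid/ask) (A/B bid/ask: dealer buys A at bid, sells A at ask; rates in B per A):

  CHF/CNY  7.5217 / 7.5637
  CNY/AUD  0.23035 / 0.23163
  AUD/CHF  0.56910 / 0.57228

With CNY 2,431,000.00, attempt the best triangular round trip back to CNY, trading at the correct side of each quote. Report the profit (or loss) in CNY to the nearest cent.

Net result: CNY -6,359.87 (no profitable arbitrage after spreads)

Best loop CNY → CHF → AUD → CNY:
CNY 2,431,000.00 ÷ 7.5637 (buy CHF at ask) = CHF 321,403.55
CHF 321,403.55 ÷ 0.57228 (buy AUD at ask) = AUD 561,619.39
AUD 561,619.39 ÷ 0.23163 (buy CNY at ask) = CNY 2,424,640.13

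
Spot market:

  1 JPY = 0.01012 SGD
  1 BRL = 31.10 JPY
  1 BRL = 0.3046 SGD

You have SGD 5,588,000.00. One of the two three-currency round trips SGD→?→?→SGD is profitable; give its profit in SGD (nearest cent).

Profit: SGD 185,875.30

Profitable loop is SGD → BRL → JPY → SGD:
SGD 5,588,000.00 ÷ 0.3046 = BRL 18,345,370.98
BRL 18,345,370.98 × 31.10 = JPY 570,541,037
JPY 570,541,037 × 0.01012 = SGD 5,773,875.30
Profit = SGD 5,773,875.30 − SGD 5,588,000.00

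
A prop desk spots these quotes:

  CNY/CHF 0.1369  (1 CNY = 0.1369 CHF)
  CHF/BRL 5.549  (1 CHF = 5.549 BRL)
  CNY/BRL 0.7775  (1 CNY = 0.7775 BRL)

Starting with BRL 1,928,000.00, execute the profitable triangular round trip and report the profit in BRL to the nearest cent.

Profit: BRL 45,282.45

Profitable loop is BRL → CHF → CNY → BRL:
BRL 1,928,000.00 ÷ 5.549 = CHF 347,449.99
CHF 347,449.99 ÷ 0.1369 = CNY 2,537,983.86
CNY 2,537,983.86 × 0.7775 = BRL 1,973,282.45
Profit = BRL 1,973,282.45 − BRL 1,928,000.00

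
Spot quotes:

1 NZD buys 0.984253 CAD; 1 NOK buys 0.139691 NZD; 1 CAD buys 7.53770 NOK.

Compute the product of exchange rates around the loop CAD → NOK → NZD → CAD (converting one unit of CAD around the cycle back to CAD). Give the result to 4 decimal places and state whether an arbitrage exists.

1.0364 (arbitrage exists)

Around CAD → NOK → NZD → CAD: 1 × 7.53770 × 0.139691 × 0.984253 = 1.036368
Product > 1; profitable direction is CAD → NOK → NZD → CAD.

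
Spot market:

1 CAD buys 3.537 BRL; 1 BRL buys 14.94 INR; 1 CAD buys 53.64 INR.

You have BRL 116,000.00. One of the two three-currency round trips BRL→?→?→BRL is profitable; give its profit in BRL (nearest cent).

Profitable loop is BRL → CAD → INR → BRL:
BRL 116,000.00 ÷ 3.537 = CAD 32,796.15
CAD 32,796.15 × 53.64 = INR 1,759,185.75
INR 1,759,185.75 ÷ 14.94 = BRL 117,750.05
Profit = BRL 117,750.05 − BRL 116,000.00

Profit: BRL 1,750.05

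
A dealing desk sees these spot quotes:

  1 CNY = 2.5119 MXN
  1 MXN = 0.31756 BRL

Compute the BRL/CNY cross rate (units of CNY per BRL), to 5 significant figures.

BRL/CNY = 1.2536

1 BRL ÷ 0.31756 = 3.14901 MXN
3.14901 MXN ÷ 2.5119 = 1.25364 CNY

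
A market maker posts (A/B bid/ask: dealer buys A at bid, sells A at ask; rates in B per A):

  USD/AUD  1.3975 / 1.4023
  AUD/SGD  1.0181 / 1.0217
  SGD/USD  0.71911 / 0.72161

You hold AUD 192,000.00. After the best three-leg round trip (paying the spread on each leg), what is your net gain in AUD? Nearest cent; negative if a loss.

Net profit: AUD 4,444.02

Best loop AUD → SGD → USD → AUD:
AUD 192,000.00 × 1.0181 (sell AUD at bid) = SGD 195,475.20
SGD 195,475.20 × 0.71911 (sell SGD at bid) = USD 140,568.17
USD 140,568.17 × 1.3975 (sell USD at bid) = AUD 196,444.02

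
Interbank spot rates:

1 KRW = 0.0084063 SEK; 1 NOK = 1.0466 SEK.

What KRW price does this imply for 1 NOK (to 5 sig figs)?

1 NOK × 1.0466 = 1.0466 SEK
1.0466 SEK ÷ 0.0084063 = 124.502 KRW

NOK/KRW = 124.50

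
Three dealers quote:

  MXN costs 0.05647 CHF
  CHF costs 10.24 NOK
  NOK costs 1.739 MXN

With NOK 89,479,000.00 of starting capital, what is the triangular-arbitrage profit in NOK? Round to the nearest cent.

Profit: NOK 499,437.70

Profitable loop is NOK → MXN → CHF → NOK:
NOK 89,479,000.00 × 1.739 = MXN 155,603,981.00
MXN 155,603,981.00 × 0.05647 = CHF 8,786,956.81
CHF 8,786,956.81 × 10.24 = NOK 89,978,437.70
Profit = NOK 89,978,437.70 − NOK 89,479,000.00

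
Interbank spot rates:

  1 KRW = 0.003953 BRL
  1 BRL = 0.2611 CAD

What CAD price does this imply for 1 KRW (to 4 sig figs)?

1 KRW × 0.003953 = 0.003953 BRL
0.003953 BRL × 0.2611 = 0.00103213 CAD

KRW/CAD = 0.001032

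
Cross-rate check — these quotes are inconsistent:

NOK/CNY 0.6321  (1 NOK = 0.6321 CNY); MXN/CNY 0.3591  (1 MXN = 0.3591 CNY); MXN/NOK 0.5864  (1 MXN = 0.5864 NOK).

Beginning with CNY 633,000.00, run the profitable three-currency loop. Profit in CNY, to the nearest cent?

Profit: CNY 20,383.34

Profitable loop is CNY → MXN → NOK → CNY:
CNY 633,000.00 ÷ 0.3591 = MXN 1,762,740.18
MXN 1,762,740.18 × 0.5864 = NOK 1,033,670.84
NOK 1,033,670.84 × 0.6321 = CNY 653,383.34
Profit = CNY 653,383.34 − CNY 633,000.00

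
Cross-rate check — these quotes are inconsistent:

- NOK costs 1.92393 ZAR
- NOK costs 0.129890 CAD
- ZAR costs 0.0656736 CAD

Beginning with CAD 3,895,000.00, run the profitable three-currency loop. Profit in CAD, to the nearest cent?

Profitable loop is CAD → ZAR → NOK → CAD:
CAD 3,895,000.00 ÷ 0.0656736 = ZAR 59,308,458.80
ZAR 59,308,458.80 ÷ 1.92393 = NOK 30,826,723.84
NOK 30,826,723.84 × 0.129890 = CAD 4,004,083.16
Profit = CAD 4,004,083.16 − CAD 3,895,000.00

Profit: CAD 109,083.16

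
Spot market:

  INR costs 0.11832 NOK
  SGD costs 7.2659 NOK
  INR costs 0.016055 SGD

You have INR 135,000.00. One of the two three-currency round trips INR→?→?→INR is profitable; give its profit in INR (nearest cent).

Profitable loop is INR → NOK → SGD → INR:
INR 135,000.00 × 0.11832 = NOK 15,973.20
NOK 15,973.20 ÷ 7.2659 = SGD 2,198.38
SGD 2,198.38 ÷ 0.016055 = INR 136,927.98
Profit = INR 136,927.98 − INR 135,000.00

Profit: INR 1,927.98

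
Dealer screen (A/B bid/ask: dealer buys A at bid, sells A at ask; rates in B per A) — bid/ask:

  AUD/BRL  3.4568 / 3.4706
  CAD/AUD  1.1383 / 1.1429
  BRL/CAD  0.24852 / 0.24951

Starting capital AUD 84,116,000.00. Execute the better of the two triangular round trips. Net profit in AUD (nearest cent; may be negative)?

Net profit: AUD 875,963.20

Best loop AUD → CAD → BRL → AUD:
AUD 84,116,000.00 ÷ 1.1429 (buy CAD at ask) = CAD 73,598,740.05
CAD 73,598,740.05 ÷ 0.24951 (buy BRL at ask) = BRL 294,973,107.48
BRL 294,973,107.48 ÷ 3.4706 (buy AUD at ask) = AUD 84,991,963.20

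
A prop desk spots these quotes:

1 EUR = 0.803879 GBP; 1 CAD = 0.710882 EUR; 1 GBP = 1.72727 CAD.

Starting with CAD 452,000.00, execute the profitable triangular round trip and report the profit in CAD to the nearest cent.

Profitable loop is CAD → GBP → EUR → CAD:
CAD 452,000.00 ÷ 1.72727 = GBP 261,684.62
GBP 261,684.62 ÷ 0.803879 = EUR 325,527.38
EUR 325,527.38 ÷ 0.710882 = CAD 457,920.41
Profit = CAD 457,920.41 − CAD 452,000.00

Profit: CAD 5,920.41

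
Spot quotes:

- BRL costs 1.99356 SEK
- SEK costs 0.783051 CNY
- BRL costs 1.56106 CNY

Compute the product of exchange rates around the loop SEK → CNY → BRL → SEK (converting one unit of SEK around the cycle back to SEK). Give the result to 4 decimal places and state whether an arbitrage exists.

1.0000 (no arbitrage)

Around SEK → CNY → BRL → SEK: 1 × 0.783051 ÷ 1.56106 × 1.99356 = 0.999999
Product ≈ 1 (deviation 0.000%, within rounding noise).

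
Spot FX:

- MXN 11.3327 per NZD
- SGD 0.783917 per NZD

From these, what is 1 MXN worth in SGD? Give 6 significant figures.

MXN/SGD = 0.0691730

1 MXN ÷ 11.3327 = 0.0882402 NZD
0.0882402 NZD × 0.783917 = 0.069173 SGD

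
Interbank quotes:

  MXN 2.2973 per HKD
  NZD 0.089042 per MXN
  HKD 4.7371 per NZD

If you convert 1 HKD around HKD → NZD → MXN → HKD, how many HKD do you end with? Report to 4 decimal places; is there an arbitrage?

Around HKD → NZD → MXN → HKD: 1 ÷ 4.7371 ÷ 0.089042 ÷ 2.2973 = 1.031988
Product > 1; profitable direction is HKD → NZD → MXN → HKD.

1.0320 (arbitrage exists)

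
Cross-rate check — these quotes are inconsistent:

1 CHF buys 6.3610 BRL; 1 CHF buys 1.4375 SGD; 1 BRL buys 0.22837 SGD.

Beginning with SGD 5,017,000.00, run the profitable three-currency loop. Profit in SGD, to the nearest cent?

Profit: SGD 52,915.20

Profitable loop is SGD → CHF → BRL → SGD:
SGD 5,017,000.00 ÷ 1.4375 = CHF 3,490,086.96
CHF 3,490,086.96 × 6.3610 = BRL 22,200,443.13
BRL 22,200,443.13 × 0.22837 = SGD 5,069,915.20
Profit = SGD 5,069,915.20 − SGD 5,017,000.00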